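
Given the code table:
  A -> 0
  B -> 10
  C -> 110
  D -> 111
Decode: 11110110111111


Decoding:
111 -> D
10 -> B
110 -> C
111 -> D
111 -> D


Result: DBCDD


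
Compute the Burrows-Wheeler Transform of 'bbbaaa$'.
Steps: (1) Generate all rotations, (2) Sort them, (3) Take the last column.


Rotations (sorted):
  0: $bbbaaa -> last char: a
  1: a$bbbaa -> last char: a
  2: aa$bbba -> last char: a
  3: aaa$bbb -> last char: b
  4: baaa$bb -> last char: b
  5: bbaaa$b -> last char: b
  6: bbbaaa$ -> last char: $


BWT = aaabbb$


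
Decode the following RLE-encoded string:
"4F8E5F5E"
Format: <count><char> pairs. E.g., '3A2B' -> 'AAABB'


Expanding each <count><char> pair:
  4F -> 'FFFF'
  8E -> 'EEEEEEEE'
  5F -> 'FFFFF'
  5E -> 'EEEEE'

Decoded = FFFFEEEEEEEEFFFFFEEEEE


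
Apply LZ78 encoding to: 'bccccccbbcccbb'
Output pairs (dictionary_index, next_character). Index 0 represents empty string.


LZ78 encoding steps:
Dictionary: {0: ''}
Step 1: w='' (idx 0), next='b' -> output (0, 'b'), add 'b' as idx 1
Step 2: w='' (idx 0), next='c' -> output (0, 'c'), add 'c' as idx 2
Step 3: w='c' (idx 2), next='c' -> output (2, 'c'), add 'cc' as idx 3
Step 4: w='cc' (idx 3), next='c' -> output (3, 'c'), add 'ccc' as idx 4
Step 5: w='b' (idx 1), next='b' -> output (1, 'b'), add 'bb' as idx 5
Step 6: w='ccc' (idx 4), next='b' -> output (4, 'b'), add 'cccb' as idx 6
Step 7: w='b' (idx 1), end of input -> output (1, '')


Encoded: [(0, 'b'), (0, 'c'), (2, 'c'), (3, 'c'), (1, 'b'), (4, 'b'), (1, '')]


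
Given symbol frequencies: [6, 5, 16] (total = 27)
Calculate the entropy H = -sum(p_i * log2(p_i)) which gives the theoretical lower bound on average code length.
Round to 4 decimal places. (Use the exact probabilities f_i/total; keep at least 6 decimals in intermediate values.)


Per-symbol terms -p_i * log2(p_i) with p_i = f_i/27:
  p = 6/27 = 0.222222: log2(p) = -2.169925, -p*log2(p) = 0.482206
  p = 5/27 = 0.185185: log2(p) = -2.432959, -p*log2(p) = 0.450548
  p = 16/27 = 0.592593: log2(p) = -0.754888, -p*log2(p) = 0.447341
H = 0.482206 + 0.450548 + 0.447341 = 1.380095

H = 1.3801 bits/symbol


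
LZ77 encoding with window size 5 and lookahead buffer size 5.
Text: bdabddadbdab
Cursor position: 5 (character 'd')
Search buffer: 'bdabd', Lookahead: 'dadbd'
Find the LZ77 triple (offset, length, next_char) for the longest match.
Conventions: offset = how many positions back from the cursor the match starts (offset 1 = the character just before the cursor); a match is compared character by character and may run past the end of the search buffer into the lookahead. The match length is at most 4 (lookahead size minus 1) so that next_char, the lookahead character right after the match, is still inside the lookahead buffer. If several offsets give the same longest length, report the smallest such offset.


Try each offset into the search buffer:
  offset=1 (pos 4, char 'd'): match length 1
  offset=2 (pos 3, char 'b'): match length 0
  offset=3 (pos 2, char 'a'): match length 0
  offset=4 (pos 1, char 'd'): match length 2
  offset=5 (pos 0, char 'b'): match length 0
Longest match has length 2 at offset 4.
next_char = character at position 5 + 2 = 7 -> 'd'

Best match: offset=4, length=2 (matching 'da' starting at position 1)
LZ77 triple: (4, 2, 'd')


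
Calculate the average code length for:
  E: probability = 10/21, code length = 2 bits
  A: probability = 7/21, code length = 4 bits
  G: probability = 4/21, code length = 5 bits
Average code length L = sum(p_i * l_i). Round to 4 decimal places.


Weighted contributions p_i * l_i:
  E: (10/21) * 2 = 20/21
  A: (7/21) * 4 = 28/21
  G: (4/21) * 5 = 20/21
Sum = (20 + 28 + 20)/21 = 68/21

L = 68/21 = 3.2381 bits/symbol


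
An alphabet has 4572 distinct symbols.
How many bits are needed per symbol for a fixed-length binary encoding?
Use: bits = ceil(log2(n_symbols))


log2(4572) = 12.1586
Bracket: 2^12 = 4096 < 4572 <= 2^13 = 8192
So ceil(log2(4572)) = 13

bits = ceil(log2(4572)) = ceil(12.1586) = 13 bits


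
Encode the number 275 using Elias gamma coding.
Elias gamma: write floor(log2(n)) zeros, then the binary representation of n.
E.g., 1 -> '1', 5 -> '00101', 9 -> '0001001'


num_bits = floor(log2(275)) + 1 = 9
leading_zeros = num_bits - 1 = 8
binary(275) = 100010011

Elias gamma(275) = '00000000' + '100010011' = 00000000100010011 (17 bits)


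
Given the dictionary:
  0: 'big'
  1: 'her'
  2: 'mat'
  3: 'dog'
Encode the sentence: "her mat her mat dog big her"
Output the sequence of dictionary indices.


Look up each word in the dictionary:
  'her' -> 1
  'mat' -> 2
  'her' -> 1
  'mat' -> 2
  'dog' -> 3
  'big' -> 0
  'her' -> 1

Encoded: [1, 2, 1, 2, 3, 0, 1]


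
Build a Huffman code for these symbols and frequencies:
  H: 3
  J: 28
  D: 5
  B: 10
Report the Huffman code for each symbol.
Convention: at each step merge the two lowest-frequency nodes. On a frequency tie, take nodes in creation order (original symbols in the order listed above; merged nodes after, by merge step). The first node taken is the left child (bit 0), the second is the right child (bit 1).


Huffman tree construction:
Step 1: Merge H(3) + D(5) = 8
Step 2: Merge (H+D)(8) + B(10) = 18
Step 3: Merge ((H+D)+B)(18) + J(28) = 46
Read each symbol's code off the tree from the root (left child = 0, right child = 1).

Codes:
  H: 000 (length 3)
  J: 1 (length 1)
  D: 001 (length 3)
  B: 01 (length 2)
Average code length: 72/46 = 1.5652 bits/symbol


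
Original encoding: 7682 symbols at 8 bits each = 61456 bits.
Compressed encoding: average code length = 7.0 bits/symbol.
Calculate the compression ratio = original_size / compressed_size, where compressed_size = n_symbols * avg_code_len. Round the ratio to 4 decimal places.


original_size = n_symbols * orig_bits = 7682 * 8 = 61456 bits
compressed_size = n_symbols * avg_code_len = 7682 * 7.0 = 53774.0 bits
ratio = original_size / compressed_size = 61456 / 53774.0 = 1.1429

Compression ratio = 1.1429


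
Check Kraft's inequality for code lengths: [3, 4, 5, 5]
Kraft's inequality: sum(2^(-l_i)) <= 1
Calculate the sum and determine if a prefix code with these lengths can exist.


Sum = 2^(-3) + 2^(-4) + 2^(-5) + 2^(-5)
    = 0.125 + 0.0625 + 0.03125 + 0.03125
    = 8/32 = 0.25
Since 0.25 <= 1, Kraft's inequality IS satisfied.
A prefix code with these lengths CAN exist.

Kraft sum = 0.25. Satisfied.


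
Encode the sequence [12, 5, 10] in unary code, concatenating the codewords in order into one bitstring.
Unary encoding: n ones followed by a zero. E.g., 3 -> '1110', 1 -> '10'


Encode each number as n ones followed by a terminating 0:
  12 -> 1111111111110 (13 bits)
  5 -> 111110 (6 bits)
  10 -> 11111111110 (11 bits)
Total length = 13 + 6 + 11 = 30 bits.

Unary([12, 5, 10]) = 111111111111011111011111111110 (30 bits)


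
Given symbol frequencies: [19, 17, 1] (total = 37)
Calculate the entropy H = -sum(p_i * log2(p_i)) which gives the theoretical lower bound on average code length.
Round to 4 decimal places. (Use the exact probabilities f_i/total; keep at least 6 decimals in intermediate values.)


Per-symbol terms -p_i * log2(p_i) with p_i = f_i/37:
  p = 19/37 = 0.513514: log2(p) = -0.961526, -p*log2(p) = 0.493757
  p = 17/37 = 0.459459: log2(p) = -1.121991, -p*log2(p) = 0.515509
  p = 1/37 = 0.027027: log2(p) = -5.209453, -p*log2(p) = 0.140796
H = 0.493757 + 0.515509 + 0.140796 = 1.150062

H = 1.1501 bits/symbol


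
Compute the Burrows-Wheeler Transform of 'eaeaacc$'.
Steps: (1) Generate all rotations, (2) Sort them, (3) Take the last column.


Rotations (sorted):
  0: $eaeaacc -> last char: c
  1: aacc$eae -> last char: e
  2: acc$eaea -> last char: a
  3: aeaacc$e -> last char: e
  4: c$eaeaac -> last char: c
  5: cc$eaeaa -> last char: a
  6: eaacc$ea -> last char: a
  7: eaeaacc$ -> last char: $


BWT = ceaecaa$


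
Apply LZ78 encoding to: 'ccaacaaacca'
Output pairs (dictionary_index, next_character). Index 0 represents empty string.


LZ78 encoding steps:
Dictionary: {0: ''}
Step 1: w='' (idx 0), next='c' -> output (0, 'c'), add 'c' as idx 1
Step 2: w='c' (idx 1), next='a' -> output (1, 'a'), add 'ca' as idx 2
Step 3: w='' (idx 0), next='a' -> output (0, 'a'), add 'a' as idx 3
Step 4: w='ca' (idx 2), next='a' -> output (2, 'a'), add 'caa' as idx 4
Step 5: w='a' (idx 3), next='c' -> output (3, 'c'), add 'ac' as idx 5
Step 6: w='ca' (idx 2), end of input -> output (2, '')


Encoded: [(0, 'c'), (1, 'a'), (0, 'a'), (2, 'a'), (3, 'c'), (2, '')]


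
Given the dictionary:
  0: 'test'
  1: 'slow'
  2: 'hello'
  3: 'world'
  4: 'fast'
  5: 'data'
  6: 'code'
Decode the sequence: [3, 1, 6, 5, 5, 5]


Look up each index in the dictionary:
  3 -> 'world'
  1 -> 'slow'
  6 -> 'code'
  5 -> 'data'
  5 -> 'data'
  5 -> 'data'

Decoded: "world slow code data data data"


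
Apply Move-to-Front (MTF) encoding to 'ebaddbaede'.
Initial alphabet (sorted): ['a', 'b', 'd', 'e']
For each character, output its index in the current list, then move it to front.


MTF encoding:
'e': index 3 in ['a', 'b', 'd', 'e'] -> ['e', 'a', 'b', 'd']
'b': index 2 in ['e', 'a', 'b', 'd'] -> ['b', 'e', 'a', 'd']
'a': index 2 in ['b', 'e', 'a', 'd'] -> ['a', 'b', 'e', 'd']
'd': index 3 in ['a', 'b', 'e', 'd'] -> ['d', 'a', 'b', 'e']
'd': index 0 in ['d', 'a', 'b', 'e'] -> ['d', 'a', 'b', 'e']
'b': index 2 in ['d', 'a', 'b', 'e'] -> ['b', 'd', 'a', 'e']
'a': index 2 in ['b', 'd', 'a', 'e'] -> ['a', 'b', 'd', 'e']
'e': index 3 in ['a', 'b', 'd', 'e'] -> ['e', 'a', 'b', 'd']
'd': index 3 in ['e', 'a', 'b', 'd'] -> ['d', 'e', 'a', 'b']
'e': index 1 in ['d', 'e', 'a', 'b'] -> ['e', 'd', 'a', 'b']


Output: [3, 2, 2, 3, 0, 2, 2, 3, 3, 1]


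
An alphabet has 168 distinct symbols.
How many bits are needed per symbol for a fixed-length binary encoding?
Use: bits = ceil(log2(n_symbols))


log2(168) = 7.3923
Bracket: 2^7 = 128 < 168 <= 2^8 = 256
So ceil(log2(168)) = 8

bits = ceil(log2(168)) = ceil(7.3923) = 8 bits


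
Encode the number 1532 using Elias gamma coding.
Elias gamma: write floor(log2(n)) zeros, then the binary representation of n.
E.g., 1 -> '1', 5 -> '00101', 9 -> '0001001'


num_bits = floor(log2(1532)) + 1 = 11
leading_zeros = num_bits - 1 = 10
binary(1532) = 10111111100

Elias gamma(1532) = '0000000000' + '10111111100' = 000000000010111111100 (21 bits)


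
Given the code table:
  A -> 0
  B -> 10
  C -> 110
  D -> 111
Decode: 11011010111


Decoding:
110 -> C
110 -> C
10 -> B
111 -> D


Result: CCBD


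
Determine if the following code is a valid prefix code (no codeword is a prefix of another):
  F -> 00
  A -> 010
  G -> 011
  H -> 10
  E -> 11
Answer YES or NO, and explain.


Checking each pair (does one codeword prefix another?):
  F='00' vs A='010': no prefix
  F='00' vs G='011': no prefix
  F='00' vs H='10': no prefix
  F='00' vs E='11': no prefix
  A='010' vs F='00': no prefix
  A='010' vs G='011': no prefix
  A='010' vs H='10': no prefix
  A='010' vs E='11': no prefix
  G='011' vs F='00': no prefix
  G='011' vs A='010': no prefix
  G='011' vs H='10': no prefix
  G='011' vs E='11': no prefix
  H='10' vs F='00': no prefix
  H='10' vs A='010': no prefix
  H='10' vs G='011': no prefix
  H='10' vs E='11': no prefix
  E='11' vs F='00': no prefix
  E='11' vs A='010': no prefix
  E='11' vs G='011': no prefix
  E='11' vs H='10': no prefix
No violation found over all pairs.

YES -- this is a valid prefix code. No codeword is a prefix of any other codeword.


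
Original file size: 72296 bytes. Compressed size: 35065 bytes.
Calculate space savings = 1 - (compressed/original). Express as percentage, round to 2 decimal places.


ratio = compressed/original = 35065/72296 = 0.48502
savings = 1 - ratio = 1 - 0.48502 = 0.51498
as a percentage: 0.51498 * 100 = 51.5%

Space savings = 1 - 35065/72296 = 51.5%


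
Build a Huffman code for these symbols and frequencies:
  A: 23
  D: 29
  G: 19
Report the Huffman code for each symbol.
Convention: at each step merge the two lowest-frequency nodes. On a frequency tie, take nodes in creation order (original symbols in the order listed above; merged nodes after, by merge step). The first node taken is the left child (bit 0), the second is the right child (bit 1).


Huffman tree construction:
Step 1: Merge G(19) + A(23) = 42
Step 2: Merge D(29) + (G+A)(42) = 71
Read each symbol's code off the tree from the root (left child = 0, right child = 1).

Codes:
  A: 11 (length 2)
  D: 0 (length 1)
  G: 10 (length 2)
Average code length: 113/71 = 1.5915 bits/symbol


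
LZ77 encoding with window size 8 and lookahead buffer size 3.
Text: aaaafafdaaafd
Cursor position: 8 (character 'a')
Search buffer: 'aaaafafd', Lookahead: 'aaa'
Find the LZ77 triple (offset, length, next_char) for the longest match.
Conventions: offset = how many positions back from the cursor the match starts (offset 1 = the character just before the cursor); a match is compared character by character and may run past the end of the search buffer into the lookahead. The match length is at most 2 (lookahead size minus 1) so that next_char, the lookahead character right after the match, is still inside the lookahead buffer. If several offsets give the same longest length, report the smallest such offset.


Try each offset into the search buffer:
  offset=1 (pos 7, char 'd'): match length 0
  offset=2 (pos 6, char 'f'): match length 0
  offset=3 (pos 5, char 'a'): match length 1
  offset=4 (pos 4, char 'f'): match length 0
  offset=5 (pos 3, char 'a'): match length 1
  offset=6 (pos 2, char 'a'): match length 2
  offset=7 (pos 1, char 'a'): match length 2
  offset=8 (pos 0, char 'a'): match length 2
Longest match has length 2, found at offsets 6, 7, 8; take the smallest, offset 6.
next_char = character at position 8 + 2 = 10 -> 'a'

Best match: offset=6, length=2 (matching 'aa' starting at position 2)
LZ77 triple: (6, 2, 'a')


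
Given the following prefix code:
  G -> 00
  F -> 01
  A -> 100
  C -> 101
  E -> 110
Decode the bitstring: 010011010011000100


Decoding step by step:
Bits 01 -> F
Bits 00 -> G
Bits 110 -> E
Bits 100 -> A
Bits 110 -> E
Bits 00 -> G
Bits 100 -> A


Decoded message: FGEAEGA


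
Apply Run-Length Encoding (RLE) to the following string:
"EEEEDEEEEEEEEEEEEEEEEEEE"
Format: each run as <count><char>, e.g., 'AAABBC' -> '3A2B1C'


Scanning runs left to right:
  i=0: run of 'E' x 4 -> '4E'
  i=4: run of 'D' x 1 -> '1D'
  i=5: run of 'E' x 19 -> '19E'

RLE = 4E1D19E


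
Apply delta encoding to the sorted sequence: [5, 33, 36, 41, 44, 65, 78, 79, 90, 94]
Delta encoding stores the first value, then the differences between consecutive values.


First value: 5
Deltas:
  33 - 5 = 28
  36 - 33 = 3
  41 - 36 = 5
  44 - 41 = 3
  65 - 44 = 21
  78 - 65 = 13
  79 - 78 = 1
  90 - 79 = 11
  94 - 90 = 4


Delta encoded: [5, 28, 3, 5, 3, 21, 13, 1, 11, 4]


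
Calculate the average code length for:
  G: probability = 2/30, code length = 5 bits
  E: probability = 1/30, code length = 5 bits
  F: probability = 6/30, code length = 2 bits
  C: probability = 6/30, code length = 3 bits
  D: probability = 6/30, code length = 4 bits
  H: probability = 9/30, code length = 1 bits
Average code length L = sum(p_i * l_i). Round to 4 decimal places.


Weighted contributions p_i * l_i:
  G: (2/30) * 5 = 10/30
  E: (1/30) * 5 = 5/30
  F: (6/30) * 2 = 12/30
  C: (6/30) * 3 = 18/30
  D: (6/30) * 4 = 24/30
  H: (9/30) * 1 = 9/30
Sum = (10 + 5 + 12 + 18 + 24 + 9)/30 = 78/30

L = 78/30 = 2.6000 bits/symbol


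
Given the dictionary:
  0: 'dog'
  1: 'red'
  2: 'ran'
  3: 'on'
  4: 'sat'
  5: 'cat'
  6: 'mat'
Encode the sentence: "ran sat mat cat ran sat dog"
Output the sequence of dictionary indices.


Look up each word in the dictionary:
  'ran' -> 2
  'sat' -> 4
  'mat' -> 6
  'cat' -> 5
  'ran' -> 2
  'sat' -> 4
  'dog' -> 0

Encoded: [2, 4, 6, 5, 2, 4, 0]


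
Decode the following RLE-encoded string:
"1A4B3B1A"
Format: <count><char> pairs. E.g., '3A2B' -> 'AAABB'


Expanding each <count><char> pair:
  1A -> 'A'
  4B -> 'BBBB'
  3B -> 'BBB'
  1A -> 'A'

Decoded = ABBBBBBBA


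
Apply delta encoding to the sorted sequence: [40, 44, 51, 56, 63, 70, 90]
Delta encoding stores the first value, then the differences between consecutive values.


First value: 40
Deltas:
  44 - 40 = 4
  51 - 44 = 7
  56 - 51 = 5
  63 - 56 = 7
  70 - 63 = 7
  90 - 70 = 20


Delta encoded: [40, 4, 7, 5, 7, 7, 20]


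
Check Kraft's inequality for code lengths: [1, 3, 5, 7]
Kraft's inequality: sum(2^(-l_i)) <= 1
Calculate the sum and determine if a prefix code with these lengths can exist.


Sum = 2^(-1) + 2^(-3) + 2^(-5) + 2^(-7)
    = 0.5 + 0.125 + 0.03125 + 0.0078125
    = 85/128 = 0.6640625
Since 0.6640625 <= 1, Kraft's inequality IS satisfied.
A prefix code with these lengths CAN exist.

Kraft sum = 0.6640625. Satisfied.


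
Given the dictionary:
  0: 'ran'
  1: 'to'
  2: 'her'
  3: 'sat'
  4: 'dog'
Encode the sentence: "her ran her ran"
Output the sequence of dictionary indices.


Look up each word in the dictionary:
  'her' -> 2
  'ran' -> 0
  'her' -> 2
  'ran' -> 0

Encoded: [2, 0, 2, 0]


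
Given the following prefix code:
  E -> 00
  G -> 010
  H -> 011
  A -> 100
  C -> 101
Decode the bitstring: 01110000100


Decoding step by step:
Bits 011 -> H
Bits 100 -> A
Bits 00 -> E
Bits 100 -> A


Decoded message: HAEA


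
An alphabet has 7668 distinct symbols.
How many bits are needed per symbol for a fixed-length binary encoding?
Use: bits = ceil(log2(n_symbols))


log2(7668) = 12.9046
Bracket: 2^12 = 4096 < 7668 <= 2^13 = 8192
So ceil(log2(7668)) = 13

bits = ceil(log2(7668)) = ceil(12.9046) = 13 bits


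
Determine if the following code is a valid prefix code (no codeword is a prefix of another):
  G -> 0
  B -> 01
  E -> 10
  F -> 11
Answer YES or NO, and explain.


Checking each pair (does one codeword prefix another?):
  G='0' vs B='01': prefix -- VIOLATION

NO -- this is NOT a valid prefix code. G (0) is a prefix of B (01).


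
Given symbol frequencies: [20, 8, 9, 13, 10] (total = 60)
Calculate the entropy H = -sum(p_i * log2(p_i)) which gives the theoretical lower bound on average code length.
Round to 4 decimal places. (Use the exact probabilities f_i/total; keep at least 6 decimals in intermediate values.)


Per-symbol terms -p_i * log2(p_i) with p_i = f_i/60:
  p = 20/60 = 0.333333: log2(p) = -1.584963, -p*log2(p) = 0.528321
  p = 8/60 = 0.133333: log2(p) = -2.906891, -p*log2(p) = 0.387585
  p = 9/60 = 0.150000: log2(p) = -2.736966, -p*log2(p) = 0.410545
  p = 13/60 = 0.216667: log2(p) = -2.206451, -p*log2(p) = 0.478064
  p = 10/60 = 0.166667: log2(p) = -2.584963, -p*log2(p) = 0.430827
H = 0.528321 + 0.387585 + 0.410545 + 0.478064 + 0.430827 = 2.235342

H = 2.2353 bits/symbol


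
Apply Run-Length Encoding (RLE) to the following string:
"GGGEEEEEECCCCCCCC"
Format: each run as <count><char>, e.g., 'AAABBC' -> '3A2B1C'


Scanning runs left to right:
  i=0: run of 'G' x 3 -> '3G'
  i=3: run of 'E' x 6 -> '6E'
  i=9: run of 'C' x 8 -> '8C'

RLE = 3G6E8C


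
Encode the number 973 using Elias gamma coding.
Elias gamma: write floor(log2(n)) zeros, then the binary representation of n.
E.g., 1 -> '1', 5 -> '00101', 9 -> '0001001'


num_bits = floor(log2(973)) + 1 = 10
leading_zeros = num_bits - 1 = 9
binary(973) = 1111001101

Elias gamma(973) = '000000000' + '1111001101' = 0000000001111001101 (19 bits)


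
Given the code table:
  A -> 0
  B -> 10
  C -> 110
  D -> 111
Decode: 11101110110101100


Decoding:
111 -> D
0 -> A
111 -> D
0 -> A
110 -> C
10 -> B
110 -> C
0 -> A


Result: DADACBCA


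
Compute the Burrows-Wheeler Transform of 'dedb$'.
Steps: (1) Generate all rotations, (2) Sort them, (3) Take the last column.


Rotations (sorted):
  0: $dedb -> last char: b
  1: b$ded -> last char: d
  2: db$de -> last char: e
  3: dedb$ -> last char: $
  4: edb$d -> last char: d


BWT = bde$d


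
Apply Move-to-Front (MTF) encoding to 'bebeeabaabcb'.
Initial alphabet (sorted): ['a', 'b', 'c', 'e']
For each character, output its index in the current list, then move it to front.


MTF encoding:
'b': index 1 in ['a', 'b', 'c', 'e'] -> ['b', 'a', 'c', 'e']
'e': index 3 in ['b', 'a', 'c', 'e'] -> ['e', 'b', 'a', 'c']
'b': index 1 in ['e', 'b', 'a', 'c'] -> ['b', 'e', 'a', 'c']
'e': index 1 in ['b', 'e', 'a', 'c'] -> ['e', 'b', 'a', 'c']
'e': index 0 in ['e', 'b', 'a', 'c'] -> ['e', 'b', 'a', 'c']
'a': index 2 in ['e', 'b', 'a', 'c'] -> ['a', 'e', 'b', 'c']
'b': index 2 in ['a', 'e', 'b', 'c'] -> ['b', 'a', 'e', 'c']
'a': index 1 in ['b', 'a', 'e', 'c'] -> ['a', 'b', 'e', 'c']
'a': index 0 in ['a', 'b', 'e', 'c'] -> ['a', 'b', 'e', 'c']
'b': index 1 in ['a', 'b', 'e', 'c'] -> ['b', 'a', 'e', 'c']
'c': index 3 in ['b', 'a', 'e', 'c'] -> ['c', 'b', 'a', 'e']
'b': index 1 in ['c', 'b', 'a', 'e'] -> ['b', 'c', 'a', 'e']


Output: [1, 3, 1, 1, 0, 2, 2, 1, 0, 1, 3, 1]


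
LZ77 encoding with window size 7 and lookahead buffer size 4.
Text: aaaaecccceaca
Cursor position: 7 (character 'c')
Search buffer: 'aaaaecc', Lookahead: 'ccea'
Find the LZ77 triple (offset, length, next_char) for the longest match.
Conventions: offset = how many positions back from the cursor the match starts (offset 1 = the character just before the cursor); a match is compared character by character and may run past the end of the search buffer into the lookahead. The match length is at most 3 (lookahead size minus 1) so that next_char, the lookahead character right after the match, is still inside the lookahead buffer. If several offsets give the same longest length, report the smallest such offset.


Try each offset into the search buffer:
  offset=1 (pos 6, char 'c'): match length 2
  offset=2 (pos 5, char 'c'): match length 2
  offset=3 (pos 4, char 'e'): match length 0
  offset=4 (pos 3, char 'a'): match length 0
  offset=5 (pos 2, char 'a'): match length 0
  offset=6 (pos 1, char 'a'): match length 0
  offset=7 (pos 0, char 'a'): match length 0
Longest match has length 2, found at offsets 1, 2; take the smallest, offset 1.
next_char = character at position 7 + 2 = 9 -> 'e'

Best match: offset=1, length=2 (matching 'cc' starting at position 6)
LZ77 triple: (1, 2, 'e')


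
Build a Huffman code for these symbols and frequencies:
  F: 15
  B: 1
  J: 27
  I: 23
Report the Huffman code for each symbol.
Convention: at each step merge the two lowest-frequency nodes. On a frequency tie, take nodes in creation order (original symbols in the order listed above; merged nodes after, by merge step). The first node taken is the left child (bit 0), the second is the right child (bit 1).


Huffman tree construction:
Step 1: Merge B(1) + F(15) = 16
Step 2: Merge (B+F)(16) + I(23) = 39
Step 3: Merge J(27) + ((B+F)+I)(39) = 66
Read each symbol's code off the tree from the root (left child = 0, right child = 1).

Codes:
  F: 101 (length 3)
  B: 100 (length 3)
  J: 0 (length 1)
  I: 11 (length 2)
Average code length: 121/66 = 1.8333 bits/symbol


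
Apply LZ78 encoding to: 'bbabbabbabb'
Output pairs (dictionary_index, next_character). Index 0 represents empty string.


LZ78 encoding steps:
Dictionary: {0: ''}
Step 1: w='' (idx 0), next='b' -> output (0, 'b'), add 'b' as idx 1
Step 2: w='b' (idx 1), next='a' -> output (1, 'a'), add 'ba' as idx 2
Step 3: w='b' (idx 1), next='b' -> output (1, 'b'), add 'bb' as idx 3
Step 4: w='' (idx 0), next='a' -> output (0, 'a'), add 'a' as idx 4
Step 5: w='bb' (idx 3), next='a' -> output (3, 'a'), add 'bba' as idx 5
Step 6: w='bb' (idx 3), end of input -> output (3, '')


Encoded: [(0, 'b'), (1, 'a'), (1, 'b'), (0, 'a'), (3, 'a'), (3, '')]


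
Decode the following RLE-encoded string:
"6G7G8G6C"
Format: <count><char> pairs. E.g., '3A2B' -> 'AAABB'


Expanding each <count><char> pair:
  6G -> 'GGGGGG'
  7G -> 'GGGGGGG'
  8G -> 'GGGGGGGG'
  6C -> 'CCCCCC'

Decoded = GGGGGGGGGGGGGGGGGGGGGCCCCCC


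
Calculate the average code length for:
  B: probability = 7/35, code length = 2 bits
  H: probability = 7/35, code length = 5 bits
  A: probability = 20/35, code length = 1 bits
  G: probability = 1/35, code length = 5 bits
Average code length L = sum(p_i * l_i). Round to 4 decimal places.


Weighted contributions p_i * l_i:
  B: (7/35) * 2 = 14/35
  H: (7/35) * 5 = 35/35
  A: (20/35) * 1 = 20/35
  G: (1/35) * 5 = 5/35
Sum = (14 + 35 + 20 + 5)/35 = 74/35

L = 74/35 = 2.1143 bits/symbol


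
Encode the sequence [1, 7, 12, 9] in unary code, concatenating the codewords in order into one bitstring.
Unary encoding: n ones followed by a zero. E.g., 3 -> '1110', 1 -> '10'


Encode each number as n ones followed by a terminating 0:
  1 -> 10 (2 bits)
  7 -> 11111110 (8 bits)
  12 -> 1111111111110 (13 bits)
  9 -> 1111111110 (10 bits)
Total length = 2 + 8 + 13 + 10 = 33 bits.

Unary([1, 7, 12, 9]) = 101111111011111111111101111111110 (33 bits)


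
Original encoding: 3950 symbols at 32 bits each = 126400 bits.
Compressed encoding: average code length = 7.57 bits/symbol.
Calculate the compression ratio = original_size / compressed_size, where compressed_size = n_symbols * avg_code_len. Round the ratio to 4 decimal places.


original_size = n_symbols * orig_bits = 3950 * 32 = 126400 bits
compressed_size = n_symbols * avg_code_len = 3950 * 7.57 = 29901.5 bits
ratio = original_size / compressed_size = 126400 / 29901.5 = 4.2272

Compression ratio = 4.2272


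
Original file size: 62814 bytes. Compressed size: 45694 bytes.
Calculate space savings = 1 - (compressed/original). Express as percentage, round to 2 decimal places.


ratio = compressed/original = 45694/62814 = 0.727449
savings = 1 - ratio = 1 - 0.727449 = 0.272551
as a percentage: 0.272551 * 100 = 27.26%

Space savings = 1 - 45694/62814 = 27.26%


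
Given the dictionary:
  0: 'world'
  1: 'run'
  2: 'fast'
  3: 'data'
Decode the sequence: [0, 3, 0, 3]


Look up each index in the dictionary:
  0 -> 'world'
  3 -> 'data'
  0 -> 'world'
  3 -> 'data'

Decoded: "world data world data"


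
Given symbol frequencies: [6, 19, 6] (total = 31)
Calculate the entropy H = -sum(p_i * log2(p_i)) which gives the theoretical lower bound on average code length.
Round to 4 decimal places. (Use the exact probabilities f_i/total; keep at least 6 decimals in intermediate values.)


Per-symbol terms -p_i * log2(p_i) with p_i = f_i/31:
  p = 6/31 = 0.193548: log2(p) = -2.369234, -p*log2(p) = 0.458561
  p = 19/31 = 0.612903: log2(p) = -0.706269, -p*log2(p) = 0.432874
  p = 6/31 = 0.193548: log2(p) = -2.369234, -p*log2(p) = 0.458561
H = 0.458561 + 0.432874 + 0.458561 = 1.349996

H = 1.35 bits/symbol


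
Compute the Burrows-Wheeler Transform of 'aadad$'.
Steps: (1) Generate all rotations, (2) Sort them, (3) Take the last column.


Rotations (sorted):
  0: $aadad -> last char: d
  1: aadad$ -> last char: $
  2: ad$aad -> last char: d
  3: adad$a -> last char: a
  4: d$aada -> last char: a
  5: dad$aa -> last char: a


BWT = d$daaa


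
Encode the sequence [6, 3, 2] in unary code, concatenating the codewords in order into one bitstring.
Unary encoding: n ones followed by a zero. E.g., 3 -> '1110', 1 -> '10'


Encode each number as n ones followed by a terminating 0:
  6 -> 1111110 (7 bits)
  3 -> 1110 (4 bits)
  2 -> 110 (3 bits)
Total length = 7 + 4 + 3 = 14 bits.

Unary([6, 3, 2]) = 11111101110110 (14 bits)


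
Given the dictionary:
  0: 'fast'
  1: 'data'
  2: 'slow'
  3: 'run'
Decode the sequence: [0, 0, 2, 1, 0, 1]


Look up each index in the dictionary:
  0 -> 'fast'
  0 -> 'fast'
  2 -> 'slow'
  1 -> 'data'
  0 -> 'fast'
  1 -> 'data'

Decoded: "fast fast slow data fast data"


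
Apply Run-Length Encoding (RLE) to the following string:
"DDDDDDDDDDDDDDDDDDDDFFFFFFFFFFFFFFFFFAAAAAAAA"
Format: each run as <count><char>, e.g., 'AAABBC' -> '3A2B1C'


Scanning runs left to right:
  i=0: run of 'D' x 20 -> '20D'
  i=20: run of 'F' x 17 -> '17F'
  i=37: run of 'A' x 8 -> '8A'

RLE = 20D17F8A


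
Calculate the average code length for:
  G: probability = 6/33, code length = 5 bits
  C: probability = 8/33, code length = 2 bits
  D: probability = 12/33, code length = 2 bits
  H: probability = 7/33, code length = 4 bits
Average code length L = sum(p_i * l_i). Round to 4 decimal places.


Weighted contributions p_i * l_i:
  G: (6/33) * 5 = 30/33
  C: (8/33) * 2 = 16/33
  D: (12/33) * 2 = 24/33
  H: (7/33) * 4 = 28/33
Sum = (30 + 16 + 24 + 28)/33 = 98/33

L = 98/33 = 2.9697 bits/symbol


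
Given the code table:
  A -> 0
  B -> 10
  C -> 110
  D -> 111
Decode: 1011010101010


Decoding:
10 -> B
110 -> C
10 -> B
10 -> B
10 -> B
10 -> B


Result: BCBBBB


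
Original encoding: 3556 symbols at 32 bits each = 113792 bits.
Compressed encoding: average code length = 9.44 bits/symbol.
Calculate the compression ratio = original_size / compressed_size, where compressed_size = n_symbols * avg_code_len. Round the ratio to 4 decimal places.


original_size = n_symbols * orig_bits = 3556 * 32 = 113792 bits
compressed_size = n_symbols * avg_code_len = 3556 * 9.44 = 33568.64 bits
ratio = original_size / compressed_size = 113792 / 33568.64 = 3.3898

Compression ratio = 3.3898


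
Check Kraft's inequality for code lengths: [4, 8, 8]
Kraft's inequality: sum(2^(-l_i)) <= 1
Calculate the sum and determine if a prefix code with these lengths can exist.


Sum = 2^(-4) + 2^(-8) + 2^(-8)
    = 0.0625 + 0.00390625 + 0.00390625
    = 18/256 = 0.0703125
Since 0.0703125 <= 1, Kraft's inequality IS satisfied.
A prefix code with these lengths CAN exist.

Kraft sum = 0.0703125. Satisfied.


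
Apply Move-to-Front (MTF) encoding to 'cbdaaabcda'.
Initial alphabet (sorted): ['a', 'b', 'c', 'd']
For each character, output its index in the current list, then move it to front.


MTF encoding:
'c': index 2 in ['a', 'b', 'c', 'd'] -> ['c', 'a', 'b', 'd']
'b': index 2 in ['c', 'a', 'b', 'd'] -> ['b', 'c', 'a', 'd']
'd': index 3 in ['b', 'c', 'a', 'd'] -> ['d', 'b', 'c', 'a']
'a': index 3 in ['d', 'b', 'c', 'a'] -> ['a', 'd', 'b', 'c']
'a': index 0 in ['a', 'd', 'b', 'c'] -> ['a', 'd', 'b', 'c']
'a': index 0 in ['a', 'd', 'b', 'c'] -> ['a', 'd', 'b', 'c']
'b': index 2 in ['a', 'd', 'b', 'c'] -> ['b', 'a', 'd', 'c']
'c': index 3 in ['b', 'a', 'd', 'c'] -> ['c', 'b', 'a', 'd']
'd': index 3 in ['c', 'b', 'a', 'd'] -> ['d', 'c', 'b', 'a']
'a': index 3 in ['d', 'c', 'b', 'a'] -> ['a', 'd', 'c', 'b']


Output: [2, 2, 3, 3, 0, 0, 2, 3, 3, 3]


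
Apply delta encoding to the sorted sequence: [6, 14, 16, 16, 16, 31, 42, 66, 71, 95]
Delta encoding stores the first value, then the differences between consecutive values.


First value: 6
Deltas:
  14 - 6 = 8
  16 - 14 = 2
  16 - 16 = 0
  16 - 16 = 0
  31 - 16 = 15
  42 - 31 = 11
  66 - 42 = 24
  71 - 66 = 5
  95 - 71 = 24


Delta encoded: [6, 8, 2, 0, 0, 15, 11, 24, 5, 24]


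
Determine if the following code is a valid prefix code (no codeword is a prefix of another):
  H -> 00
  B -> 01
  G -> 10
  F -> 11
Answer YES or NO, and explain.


Checking each pair (does one codeword prefix another?):
  H='00' vs B='01': no prefix
  H='00' vs G='10': no prefix
  H='00' vs F='11': no prefix
  B='01' vs H='00': no prefix
  B='01' vs G='10': no prefix
  B='01' vs F='11': no prefix
  G='10' vs H='00': no prefix
  G='10' vs B='01': no prefix
  G='10' vs F='11': no prefix
  F='11' vs H='00': no prefix
  F='11' vs B='01': no prefix
  F='11' vs G='10': no prefix
No violation found over all pairs.

YES -- this is a valid prefix code. No codeword is a prefix of any other codeword.


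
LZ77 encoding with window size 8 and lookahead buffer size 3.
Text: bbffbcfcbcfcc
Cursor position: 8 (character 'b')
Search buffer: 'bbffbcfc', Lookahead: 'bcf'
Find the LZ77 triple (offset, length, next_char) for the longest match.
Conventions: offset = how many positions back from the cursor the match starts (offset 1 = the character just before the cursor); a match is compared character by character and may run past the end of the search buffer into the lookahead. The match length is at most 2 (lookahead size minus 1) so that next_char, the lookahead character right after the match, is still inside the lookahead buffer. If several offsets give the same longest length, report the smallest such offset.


Try each offset into the search buffer:
  offset=1 (pos 7, char 'c'): match length 0
  offset=2 (pos 6, char 'f'): match length 0
  offset=3 (pos 5, char 'c'): match length 0
  offset=4 (pos 4, char 'b'): match length 2
  offset=5 (pos 3, char 'f'): match length 0
  offset=6 (pos 2, char 'f'): match length 0
  offset=7 (pos 1, char 'b'): match length 1
  offset=8 (pos 0, char 'b'): match length 1
Longest match has length 2 at offset 4.
next_char = character at position 8 + 2 = 10 -> 'f'

Best match: offset=4, length=2 (matching 'bc' starting at position 4)
LZ77 triple: (4, 2, 'f')


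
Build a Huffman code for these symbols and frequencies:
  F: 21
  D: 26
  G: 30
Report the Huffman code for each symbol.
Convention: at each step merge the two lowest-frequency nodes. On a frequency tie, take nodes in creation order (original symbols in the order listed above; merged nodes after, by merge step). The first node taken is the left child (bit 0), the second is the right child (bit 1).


Huffman tree construction:
Step 1: Merge F(21) + D(26) = 47
Step 2: Merge G(30) + (F+D)(47) = 77
Read each symbol's code off the tree from the root (left child = 0, right child = 1).

Codes:
  F: 10 (length 2)
  D: 11 (length 2)
  G: 0 (length 1)
Average code length: 124/77 = 1.6104 bits/symbol


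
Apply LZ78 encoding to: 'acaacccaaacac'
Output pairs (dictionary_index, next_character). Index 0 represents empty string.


LZ78 encoding steps:
Dictionary: {0: ''}
Step 1: w='' (idx 0), next='a' -> output (0, 'a'), add 'a' as idx 1
Step 2: w='' (idx 0), next='c' -> output (0, 'c'), add 'c' as idx 2
Step 3: w='a' (idx 1), next='a' -> output (1, 'a'), add 'aa' as idx 3
Step 4: w='c' (idx 2), next='c' -> output (2, 'c'), add 'cc' as idx 4
Step 5: w='c' (idx 2), next='a' -> output (2, 'a'), add 'ca' as idx 5
Step 6: w='aa' (idx 3), next='c' -> output (3, 'c'), add 'aac' as idx 6
Step 7: w='a' (idx 1), next='c' -> output (1, 'c'), add 'ac' as idx 7


Encoded: [(0, 'a'), (0, 'c'), (1, 'a'), (2, 'c'), (2, 'a'), (3, 'c'), (1, 'c')]


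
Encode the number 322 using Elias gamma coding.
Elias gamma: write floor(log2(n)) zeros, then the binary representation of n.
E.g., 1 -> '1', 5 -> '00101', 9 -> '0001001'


num_bits = floor(log2(322)) + 1 = 9
leading_zeros = num_bits - 1 = 8
binary(322) = 101000010

Elias gamma(322) = '00000000' + '101000010' = 00000000101000010 (17 bits)


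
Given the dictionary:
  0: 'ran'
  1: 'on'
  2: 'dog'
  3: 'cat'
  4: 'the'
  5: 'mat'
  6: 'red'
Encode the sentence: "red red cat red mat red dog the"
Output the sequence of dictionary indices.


Look up each word in the dictionary:
  'red' -> 6
  'red' -> 6
  'cat' -> 3
  'red' -> 6
  'mat' -> 5
  'red' -> 6
  'dog' -> 2
  'the' -> 4

Encoded: [6, 6, 3, 6, 5, 6, 2, 4]


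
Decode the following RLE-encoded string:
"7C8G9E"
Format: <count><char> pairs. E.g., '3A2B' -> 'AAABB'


Expanding each <count><char> pair:
  7C -> 'CCCCCCC'
  8G -> 'GGGGGGGG'
  9E -> 'EEEEEEEEE'

Decoded = CCCCCCCGGGGGGGGEEEEEEEEE


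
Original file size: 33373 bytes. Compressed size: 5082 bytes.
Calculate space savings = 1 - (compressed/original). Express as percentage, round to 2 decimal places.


ratio = compressed/original = 5082/33373 = 0.152279
savings = 1 - ratio = 1 - 0.152279 = 0.847721
as a percentage: 0.847721 * 100 = 84.77%

Space savings = 1 - 5082/33373 = 84.77%


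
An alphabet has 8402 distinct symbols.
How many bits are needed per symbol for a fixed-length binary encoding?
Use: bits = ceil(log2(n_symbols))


log2(8402) = 13.0365
Bracket: 2^13 = 8192 < 8402 <= 2^14 = 16384
So ceil(log2(8402)) = 14

bits = ceil(log2(8402)) = ceil(13.0365) = 14 bits


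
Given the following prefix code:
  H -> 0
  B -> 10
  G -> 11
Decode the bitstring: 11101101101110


Decoding step by step:
Bits 11 -> G
Bits 10 -> B
Bits 11 -> G
Bits 0 -> H
Bits 11 -> G
Bits 0 -> H
Bits 11 -> G
Bits 10 -> B


Decoded message: GBGHGHGB


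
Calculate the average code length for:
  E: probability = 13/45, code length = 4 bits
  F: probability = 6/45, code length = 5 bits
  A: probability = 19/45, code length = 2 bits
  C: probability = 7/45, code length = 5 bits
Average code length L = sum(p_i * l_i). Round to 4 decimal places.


Weighted contributions p_i * l_i:
  E: (13/45) * 4 = 52/45
  F: (6/45) * 5 = 30/45
  A: (19/45) * 2 = 38/45
  C: (7/45) * 5 = 35/45
Sum = (52 + 30 + 38 + 35)/45 = 155/45

L = 155/45 = 3.4444 bits/symbol


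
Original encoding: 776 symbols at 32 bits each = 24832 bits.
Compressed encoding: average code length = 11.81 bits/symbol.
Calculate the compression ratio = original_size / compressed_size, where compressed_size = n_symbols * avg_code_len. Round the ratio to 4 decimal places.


original_size = n_symbols * orig_bits = 776 * 32 = 24832 bits
compressed_size = n_symbols * avg_code_len = 776 * 11.81 = 9164.56 bits
ratio = original_size / compressed_size = 24832 / 9164.56 = 2.7096

Compression ratio = 2.7096


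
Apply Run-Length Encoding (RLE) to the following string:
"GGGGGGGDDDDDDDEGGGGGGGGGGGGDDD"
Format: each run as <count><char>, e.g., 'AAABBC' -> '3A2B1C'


Scanning runs left to right:
  i=0: run of 'G' x 7 -> '7G'
  i=7: run of 'D' x 7 -> '7D'
  i=14: run of 'E' x 1 -> '1E'
  i=15: run of 'G' x 12 -> '12G'
  i=27: run of 'D' x 3 -> '3D'

RLE = 7G7D1E12G3D


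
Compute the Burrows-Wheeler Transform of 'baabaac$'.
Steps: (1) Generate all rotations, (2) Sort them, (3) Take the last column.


Rotations (sorted):
  0: $baabaac -> last char: c
  1: aabaac$b -> last char: b
  2: aac$baab -> last char: b
  3: abaac$ba -> last char: a
  4: ac$baaba -> last char: a
  5: baabaac$ -> last char: $
  6: baac$baa -> last char: a
  7: c$baabaa -> last char: a


BWT = cbbaa$aa


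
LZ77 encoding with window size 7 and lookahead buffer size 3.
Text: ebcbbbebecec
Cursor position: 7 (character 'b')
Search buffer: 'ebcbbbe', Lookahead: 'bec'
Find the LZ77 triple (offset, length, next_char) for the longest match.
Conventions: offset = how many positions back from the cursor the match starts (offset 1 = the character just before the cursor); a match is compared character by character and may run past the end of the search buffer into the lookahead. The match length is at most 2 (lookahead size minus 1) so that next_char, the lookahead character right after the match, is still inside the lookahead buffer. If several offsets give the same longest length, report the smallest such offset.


Try each offset into the search buffer:
  offset=1 (pos 6, char 'e'): match length 0
  offset=2 (pos 5, char 'b'): match length 2
  offset=3 (pos 4, char 'b'): match length 1
  offset=4 (pos 3, char 'b'): match length 1
  offset=5 (pos 2, char 'c'): match length 0
  offset=6 (pos 1, char 'b'): match length 1
  offset=7 (pos 0, char 'e'): match length 0
Longest match has length 2 at offset 2.
next_char = character at position 7 + 2 = 9 -> 'c'

Best match: offset=2, length=2 (matching 'be' starting at position 5)
LZ77 triple: (2, 2, 'c')


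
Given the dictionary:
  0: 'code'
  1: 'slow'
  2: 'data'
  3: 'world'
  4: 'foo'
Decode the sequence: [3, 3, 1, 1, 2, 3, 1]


Look up each index in the dictionary:
  3 -> 'world'
  3 -> 'world'
  1 -> 'slow'
  1 -> 'slow'
  2 -> 'data'
  3 -> 'world'
  1 -> 'slow'

Decoded: "world world slow slow data world slow"


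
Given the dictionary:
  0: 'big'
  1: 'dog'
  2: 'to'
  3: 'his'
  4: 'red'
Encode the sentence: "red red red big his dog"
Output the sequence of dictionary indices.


Look up each word in the dictionary:
  'red' -> 4
  'red' -> 4
  'red' -> 4
  'big' -> 0
  'his' -> 3
  'dog' -> 1

Encoded: [4, 4, 4, 0, 3, 1]


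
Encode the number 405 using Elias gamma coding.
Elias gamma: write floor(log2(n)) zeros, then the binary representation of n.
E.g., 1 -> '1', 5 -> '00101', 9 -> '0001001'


num_bits = floor(log2(405)) + 1 = 9
leading_zeros = num_bits - 1 = 8
binary(405) = 110010101

Elias gamma(405) = '00000000' + '110010101' = 00000000110010101 (17 bits)


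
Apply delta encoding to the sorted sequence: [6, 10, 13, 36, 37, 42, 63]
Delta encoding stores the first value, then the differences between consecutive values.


First value: 6
Deltas:
  10 - 6 = 4
  13 - 10 = 3
  36 - 13 = 23
  37 - 36 = 1
  42 - 37 = 5
  63 - 42 = 21


Delta encoded: [6, 4, 3, 23, 1, 5, 21]
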